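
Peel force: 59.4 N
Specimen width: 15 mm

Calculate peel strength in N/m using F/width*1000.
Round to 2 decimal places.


Peel strength = 59.4 / 15 * 1000 = 3960.00 N/m

3960.00


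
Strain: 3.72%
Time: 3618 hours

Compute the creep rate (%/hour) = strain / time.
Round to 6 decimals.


Creep rate = 3.72 / 3618
= 0.001028 %/h

0.001028


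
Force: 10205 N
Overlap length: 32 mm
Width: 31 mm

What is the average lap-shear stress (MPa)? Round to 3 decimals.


Average shear stress = F / (overlap * width)
= 10205 / (32 * 31)
= 10.287 MPa

10.287


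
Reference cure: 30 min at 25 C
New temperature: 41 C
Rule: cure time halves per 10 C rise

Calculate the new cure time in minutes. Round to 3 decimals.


factor = 2^((41-25)/10) = 3.0314
t_new = 30 / 3.0314 = 9.896 min

9.896


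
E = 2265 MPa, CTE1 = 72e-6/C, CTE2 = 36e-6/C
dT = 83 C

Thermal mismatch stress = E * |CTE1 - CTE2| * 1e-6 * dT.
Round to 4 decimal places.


= 2265 * 36e-6 * 83
= 6.7678 MPa

6.7678


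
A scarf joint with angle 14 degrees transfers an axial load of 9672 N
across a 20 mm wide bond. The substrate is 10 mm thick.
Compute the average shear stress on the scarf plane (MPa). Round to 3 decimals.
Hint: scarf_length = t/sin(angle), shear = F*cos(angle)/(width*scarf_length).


scarf_length = 10 / sin(14 deg) = 41.3357 mm
cos(14 deg) = 0.970296
shear stress = 9672 * 0.970296 / (20 * 41.3357)
= 11.352 MPa

11.352


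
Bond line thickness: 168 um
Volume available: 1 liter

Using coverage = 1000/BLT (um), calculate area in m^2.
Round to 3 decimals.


1 L = 1e6 mm^3, thickness = 168 um = 0.168 mm
Area = 1e6 / 0.168 mm^2 = (1e6 / 0.168) / 1e6 m^2 = 1000 / 168 m^2
= 5.952 m^2

5.952


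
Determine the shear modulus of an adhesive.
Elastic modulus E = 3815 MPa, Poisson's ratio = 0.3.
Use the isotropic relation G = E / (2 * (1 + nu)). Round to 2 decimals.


G = 3815 / (2*(1+0.3)) = 3815 / 2.60
= 1467.31 MPa

1467.31


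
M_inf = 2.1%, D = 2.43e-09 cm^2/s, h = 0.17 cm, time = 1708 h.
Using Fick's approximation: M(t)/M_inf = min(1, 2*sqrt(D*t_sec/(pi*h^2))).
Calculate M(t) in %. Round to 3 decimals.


t = 6148800 s
ratio = min(1, 2*sqrt(2.43e-09*6148800/(pi*0.0289)))
= 0.811343
M(t) = 2.1 * 0.811343 = 1.704%

1.704


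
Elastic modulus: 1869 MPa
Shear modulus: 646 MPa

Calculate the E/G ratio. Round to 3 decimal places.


E / G = 1869 / 646 = 2.893

2.893


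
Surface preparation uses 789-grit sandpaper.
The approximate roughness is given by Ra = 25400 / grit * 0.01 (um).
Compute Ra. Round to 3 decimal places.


Ra = 25400 / 789 * 0.01
= 254 / 789
= 0.322 um

0.322


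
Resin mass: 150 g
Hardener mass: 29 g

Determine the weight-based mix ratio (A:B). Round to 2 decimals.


Ratio = 150 / 29 = 5.17

5.17


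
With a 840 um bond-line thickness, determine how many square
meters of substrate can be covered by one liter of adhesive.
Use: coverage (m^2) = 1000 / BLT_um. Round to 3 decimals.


Coverage = 1000 / 840 = 1.190 m^2

1.190


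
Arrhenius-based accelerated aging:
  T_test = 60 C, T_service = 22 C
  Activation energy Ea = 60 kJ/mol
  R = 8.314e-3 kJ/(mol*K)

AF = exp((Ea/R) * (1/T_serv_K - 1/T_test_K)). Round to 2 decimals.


T_test_K = 333.15, T_serv_K = 295.15
AF = exp((60/8.314e-3) * (1/295.15 - 1/333.15))
= 16.26

16.26


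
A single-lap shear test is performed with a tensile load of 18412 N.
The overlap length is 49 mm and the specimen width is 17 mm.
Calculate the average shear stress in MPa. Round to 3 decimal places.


Shear stress = F / (overlap * width)
= 18412 / (49 * 17)
= 18412 / 833
= 22.103 MPa

22.103


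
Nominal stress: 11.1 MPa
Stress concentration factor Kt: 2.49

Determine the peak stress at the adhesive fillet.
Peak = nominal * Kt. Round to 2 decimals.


Peak stress = 11.1 * 2.49
= 27.64 MPa

27.64


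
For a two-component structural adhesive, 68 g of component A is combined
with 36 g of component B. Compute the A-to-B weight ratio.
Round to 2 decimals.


Weight ratio A:B = 68 / 36
= 1.89

1.89


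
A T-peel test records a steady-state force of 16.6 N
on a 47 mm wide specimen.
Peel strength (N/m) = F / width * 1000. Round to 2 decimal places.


Peel strength = 16.6 / 47 * 1000
= 353.19 N/m

353.19


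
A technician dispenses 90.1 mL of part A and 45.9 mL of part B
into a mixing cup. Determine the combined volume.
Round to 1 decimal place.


Combined volume = 90.1 + 45.9
= 136.0 mL

136.0


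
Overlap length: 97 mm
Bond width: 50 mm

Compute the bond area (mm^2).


Bond area = 97 * 50 = 4850 mm^2

4850


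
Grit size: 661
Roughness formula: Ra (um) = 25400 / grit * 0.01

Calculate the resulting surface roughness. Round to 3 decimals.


Ra = 25400 / 661 * 0.01
= 0.384 um

0.384


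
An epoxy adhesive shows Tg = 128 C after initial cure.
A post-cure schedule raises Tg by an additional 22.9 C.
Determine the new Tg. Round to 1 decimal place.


New Tg = 128 + 22.9
= 150.9 C

150.9


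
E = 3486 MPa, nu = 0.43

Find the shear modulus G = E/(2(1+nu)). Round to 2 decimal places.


G = 3486 / (2 * 1.43)
= 1218.88 MPa

1218.88


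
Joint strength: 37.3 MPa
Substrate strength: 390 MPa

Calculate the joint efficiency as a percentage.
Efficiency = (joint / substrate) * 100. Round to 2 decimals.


Efficiency = (37.3 / 390) * 100 = 9.56%

9.56


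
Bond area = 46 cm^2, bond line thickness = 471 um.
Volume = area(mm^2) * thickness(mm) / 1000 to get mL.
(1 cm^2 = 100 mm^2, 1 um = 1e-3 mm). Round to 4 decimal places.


area_mm2 = 46 * 100 = 4600
blt_mm = 471 * 1e-3 = 0.471
vol_mm3 = 4600 * 0.471 = 2166.6
vol_mL = 2166.6 / 1000 = 2.1666 mL

2.1666


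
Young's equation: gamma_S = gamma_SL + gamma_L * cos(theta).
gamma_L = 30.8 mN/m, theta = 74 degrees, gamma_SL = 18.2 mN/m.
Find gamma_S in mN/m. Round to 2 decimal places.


cos(74 deg) = 0.275637
gamma_S = 18.2 + 30.8 * 0.275637
= 26.69 mN/m

26.69


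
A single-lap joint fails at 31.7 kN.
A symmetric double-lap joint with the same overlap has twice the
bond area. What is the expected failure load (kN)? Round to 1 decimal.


Double-lap load = 2 * 31.7 = 63.4 kN

63.4


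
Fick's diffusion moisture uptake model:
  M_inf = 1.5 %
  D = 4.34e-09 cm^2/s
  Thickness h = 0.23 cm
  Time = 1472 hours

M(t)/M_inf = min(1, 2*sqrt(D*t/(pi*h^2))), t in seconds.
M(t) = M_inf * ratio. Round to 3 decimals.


t_sec = 1472 * 3600 = 5299200
ratio = 2*sqrt(4.34e-09*5299200/(pi*0.23^2))
= min(1, 0.744007)
= 0.744007
M(t) = 1.5 * 0.744007 = 1.116 %

1.116


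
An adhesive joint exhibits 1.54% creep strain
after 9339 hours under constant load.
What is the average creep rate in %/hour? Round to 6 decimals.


Creep rate = strain / time
= 1.54 / 9339
= 0.000165 %/h

0.000165


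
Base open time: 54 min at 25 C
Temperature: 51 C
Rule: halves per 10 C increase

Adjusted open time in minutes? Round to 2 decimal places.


Acceleration = 2^((51-25)/10) = 6.0629
Open time = 54 / 6.0629 = 8.91 min

8.91


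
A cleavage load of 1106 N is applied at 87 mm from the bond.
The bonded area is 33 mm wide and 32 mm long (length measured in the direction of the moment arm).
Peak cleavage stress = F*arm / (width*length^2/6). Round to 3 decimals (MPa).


Moment = 1106 * 87 = 96222 N*mm
Section modulus = 33 * 1024 / 6 = 33792 / 6 mm^3
Stress = 96222 / (33792 / 6) = 577332 / 33792
= 17.085 MPa

17.085


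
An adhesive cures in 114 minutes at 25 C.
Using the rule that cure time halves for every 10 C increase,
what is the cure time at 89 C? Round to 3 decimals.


Factor = 2^((89 - 25) / 10) = 84.4485
Cure time = 114 / 84.4485
= 1.350 minutes

1.350


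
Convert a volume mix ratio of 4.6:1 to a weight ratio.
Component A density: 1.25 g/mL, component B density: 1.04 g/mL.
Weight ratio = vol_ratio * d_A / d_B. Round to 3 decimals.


= 4.6 * 1.25 / 1.04 = 5.529

5.529


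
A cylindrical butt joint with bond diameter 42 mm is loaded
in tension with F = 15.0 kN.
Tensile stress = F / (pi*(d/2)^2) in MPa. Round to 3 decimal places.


Area = pi * (42/2)^2 = 1385.4424 mm^2
Stress = 15.0*1000 / 1385.4424
= 10.827 MPa

10.827


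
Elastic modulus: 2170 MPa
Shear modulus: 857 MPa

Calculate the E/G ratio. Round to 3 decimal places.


E / G = 2170 / 857 = 2.532

2.532


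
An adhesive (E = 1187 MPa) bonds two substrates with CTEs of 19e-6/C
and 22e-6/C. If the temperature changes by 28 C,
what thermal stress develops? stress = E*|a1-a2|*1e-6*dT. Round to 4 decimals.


Stress = 1187 * |19 - 22| * 1e-6 * 28
= 0.0997 MPa

0.0997


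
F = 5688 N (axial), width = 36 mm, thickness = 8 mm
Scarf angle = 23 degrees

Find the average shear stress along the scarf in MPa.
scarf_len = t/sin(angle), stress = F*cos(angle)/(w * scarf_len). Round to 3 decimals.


scarf_len = 8/sin(23 deg) = 20.4744
cos(23 deg) = 0.920505
stress = 5688*0.920505/(36*20.4744) = 7.103 MPa

7.103


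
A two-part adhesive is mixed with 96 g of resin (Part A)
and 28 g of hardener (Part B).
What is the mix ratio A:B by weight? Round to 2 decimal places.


Mix ratio = mass_A / mass_B
= 96 / 28
= 3.43

3.43


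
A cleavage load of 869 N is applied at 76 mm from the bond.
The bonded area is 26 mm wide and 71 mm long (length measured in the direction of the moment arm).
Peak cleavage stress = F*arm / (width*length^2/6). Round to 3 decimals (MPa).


Moment = 869 * 76 = 66044 N*mm
Section modulus = 26 * 5041 / 6 = 131066 / 6 mm^3
Stress = 66044 / (131066 / 6) = 396264 / 131066
= 3.023 MPa

3.023


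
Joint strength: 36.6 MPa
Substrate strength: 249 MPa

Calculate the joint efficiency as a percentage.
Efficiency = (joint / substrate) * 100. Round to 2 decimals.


Efficiency = (36.6 / 249) * 100 = 14.70%

14.70


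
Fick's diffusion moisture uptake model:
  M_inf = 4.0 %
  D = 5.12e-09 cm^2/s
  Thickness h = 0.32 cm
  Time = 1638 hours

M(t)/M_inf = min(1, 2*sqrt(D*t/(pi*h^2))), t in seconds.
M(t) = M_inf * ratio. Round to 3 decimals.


t_sec = 1638 * 3600 = 5896800
ratio = 2*sqrt(5.12e-09*5896800/(pi*0.32^2))
= min(1, 0.612701)
= 0.612701
M(t) = 4.0 * 0.612701 = 2.451 %

2.451


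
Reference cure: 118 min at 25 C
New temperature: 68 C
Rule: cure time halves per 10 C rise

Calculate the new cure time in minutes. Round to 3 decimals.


factor = 2^((68-25)/10) = 19.6983
t_new = 118 / 19.6983 = 5.990 min

5.990


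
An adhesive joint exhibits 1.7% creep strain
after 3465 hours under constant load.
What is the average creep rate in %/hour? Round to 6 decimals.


Creep rate = strain / time
= 1.7 / 3465
= 0.000491 %/h

0.000491


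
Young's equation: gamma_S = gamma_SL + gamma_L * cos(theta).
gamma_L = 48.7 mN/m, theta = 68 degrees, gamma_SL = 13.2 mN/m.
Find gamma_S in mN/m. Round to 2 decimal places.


cos(68 deg) = 0.374607
gamma_S = 13.2 + 48.7 * 0.374607
= 31.44 mN/m

31.44


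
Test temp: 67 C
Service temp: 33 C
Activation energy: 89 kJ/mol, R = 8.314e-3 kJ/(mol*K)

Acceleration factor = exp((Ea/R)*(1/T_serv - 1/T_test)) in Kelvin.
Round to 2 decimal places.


AF = exp((89/0.008314)*(1/306.15 - 1/340.15))
= 32.95

32.95


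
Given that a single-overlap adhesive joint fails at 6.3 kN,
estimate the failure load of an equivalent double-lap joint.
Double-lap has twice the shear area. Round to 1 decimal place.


Double-lap factor = 2
Expected load = 6.3 * 2 = 12.6 kN

12.6


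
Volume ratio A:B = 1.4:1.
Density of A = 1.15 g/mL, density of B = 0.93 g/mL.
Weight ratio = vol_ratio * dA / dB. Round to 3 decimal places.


Wt ratio = 1.4 * 1.15 / 0.93
= 1.731

1.731


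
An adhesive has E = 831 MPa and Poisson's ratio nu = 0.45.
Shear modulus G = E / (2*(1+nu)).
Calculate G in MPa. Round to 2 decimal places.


G = 831 / (2*(1+0.45))
= 831 / 2.90
= 286.55 MPa

286.55


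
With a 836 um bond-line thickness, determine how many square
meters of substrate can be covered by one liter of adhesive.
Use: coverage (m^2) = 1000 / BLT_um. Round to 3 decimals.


Coverage = 1000 / 836 = 1.196 m^2

1.196


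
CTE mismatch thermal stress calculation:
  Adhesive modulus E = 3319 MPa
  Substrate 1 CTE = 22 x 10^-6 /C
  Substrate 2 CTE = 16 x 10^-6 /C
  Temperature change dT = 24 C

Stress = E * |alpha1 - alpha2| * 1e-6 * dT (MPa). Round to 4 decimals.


delta_alpha = |22 - 16| = 6 x 10^-6/C
Stress = 3319 * 6e-6 * 24
= 0.4779 MPa

0.4779


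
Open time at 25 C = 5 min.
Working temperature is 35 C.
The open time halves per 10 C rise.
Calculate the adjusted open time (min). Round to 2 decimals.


factor = 2^((35 - 25) / 10) = 2.0000
ot = 5 / 2.0000 = 2.50 min

2.50


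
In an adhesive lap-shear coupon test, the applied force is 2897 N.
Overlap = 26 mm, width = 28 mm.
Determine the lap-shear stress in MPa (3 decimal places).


stress = F / (overlap * width)
= 2897 / (26 * 28)
= 3.979 MPa

3.979


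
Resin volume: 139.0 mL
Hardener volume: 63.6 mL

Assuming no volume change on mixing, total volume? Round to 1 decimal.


V_total = 139.0 + 63.6 = 202.6 mL

202.6


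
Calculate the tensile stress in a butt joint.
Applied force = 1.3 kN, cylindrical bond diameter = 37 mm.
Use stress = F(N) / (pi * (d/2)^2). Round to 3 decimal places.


A = pi * 18.5^2 = 1075.2101 mm^2
sigma = 1300.0 / 1075.2101 = 1.209 MPa

1.209


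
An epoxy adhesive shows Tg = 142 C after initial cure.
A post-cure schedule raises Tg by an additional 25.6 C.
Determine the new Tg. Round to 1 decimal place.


New Tg = 142 + 25.6
= 167.6 C

167.6


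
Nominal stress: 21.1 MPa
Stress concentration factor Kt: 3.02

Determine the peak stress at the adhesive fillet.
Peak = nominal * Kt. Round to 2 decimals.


Peak stress = 21.1 * 3.02
= 63.72 MPa

63.72


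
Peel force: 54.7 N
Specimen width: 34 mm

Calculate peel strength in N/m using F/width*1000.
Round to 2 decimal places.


Peel strength = 54.7 / 34 * 1000 = 1608.82 N/m

1608.82


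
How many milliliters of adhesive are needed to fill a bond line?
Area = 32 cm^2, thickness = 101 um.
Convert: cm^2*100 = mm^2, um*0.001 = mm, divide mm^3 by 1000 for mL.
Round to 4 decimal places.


= (32 * 100) * (101 * 0.001) / 1000
= 0.3232 mL

0.3232


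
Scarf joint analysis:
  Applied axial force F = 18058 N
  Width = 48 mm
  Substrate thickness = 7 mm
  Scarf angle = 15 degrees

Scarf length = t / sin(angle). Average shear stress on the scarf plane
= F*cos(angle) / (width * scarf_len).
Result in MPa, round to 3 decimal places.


Scarf length = 7 / sin(15 deg) = 27.0459 mm
cos(15 deg) = 0.965926
Shear = 18058 * 0.965926 / (48 * 27.0459)
= 13.436 MPa

13.436


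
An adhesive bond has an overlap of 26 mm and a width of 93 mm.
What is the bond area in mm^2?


Bond area = overlap * width
= 26 * 93
= 2418 mm^2

2418


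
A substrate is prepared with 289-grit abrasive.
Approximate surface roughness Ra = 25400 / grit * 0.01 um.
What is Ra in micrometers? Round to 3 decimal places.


Ra = 25400 / 289 * 0.01 = 0.879 um

0.879


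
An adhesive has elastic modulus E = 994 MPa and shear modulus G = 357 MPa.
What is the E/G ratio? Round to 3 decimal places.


E/G = 994 / 357 = 2.784

2.784


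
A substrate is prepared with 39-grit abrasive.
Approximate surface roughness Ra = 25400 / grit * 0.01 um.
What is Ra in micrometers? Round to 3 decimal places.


Ra = 25400 / 39 * 0.01 = 6.513 um

6.513


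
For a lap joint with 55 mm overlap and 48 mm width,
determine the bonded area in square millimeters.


Area = 55 * 48 = 2640 mm^2

2640


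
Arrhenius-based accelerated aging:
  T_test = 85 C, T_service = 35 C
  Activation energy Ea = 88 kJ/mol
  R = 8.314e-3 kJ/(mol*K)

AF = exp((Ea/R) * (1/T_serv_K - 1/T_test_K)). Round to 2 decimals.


T_test_K = 358.15, T_serv_K = 308.15
AF = exp((88/8.314e-3) * (1/308.15 - 1/358.15))
= 120.94

120.94


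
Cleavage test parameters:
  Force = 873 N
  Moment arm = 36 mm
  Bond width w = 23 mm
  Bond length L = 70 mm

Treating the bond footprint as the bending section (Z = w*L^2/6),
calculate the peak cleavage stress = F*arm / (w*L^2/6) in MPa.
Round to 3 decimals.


M = 873 * 36 = 31428 N*mm
Z = 23 * 70^2 / 6 = 112700 / 6 mm^3
sigma = M / Z = 6 * 31428 / 112700 = 188568 / 112700
= 1.673 MPa

1.673


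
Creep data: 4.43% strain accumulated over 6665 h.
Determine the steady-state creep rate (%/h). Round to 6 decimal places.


Rate = 4.43 / 6665 = 0.000665 %/h

0.000665


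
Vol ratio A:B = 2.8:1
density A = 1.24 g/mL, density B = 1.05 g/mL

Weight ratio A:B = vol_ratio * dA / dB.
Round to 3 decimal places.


Weight ratio = 2.8 * 1.24 / 1.05
= 3.307

3.307


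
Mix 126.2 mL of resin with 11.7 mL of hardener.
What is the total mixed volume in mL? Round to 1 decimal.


Total = 126.2 + 11.7 = 137.9 mL

137.9


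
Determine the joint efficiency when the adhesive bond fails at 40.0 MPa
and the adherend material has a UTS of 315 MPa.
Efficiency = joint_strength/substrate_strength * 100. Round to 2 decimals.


Joint efficiency = 40.0 / 315 * 100
= 12.70%

12.70


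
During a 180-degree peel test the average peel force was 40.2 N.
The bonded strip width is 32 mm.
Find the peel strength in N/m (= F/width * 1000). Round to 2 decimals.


Peel strength = F/width * 1000
= 40.2 / 32 * 1000
= 1256.25 N/m

1256.25


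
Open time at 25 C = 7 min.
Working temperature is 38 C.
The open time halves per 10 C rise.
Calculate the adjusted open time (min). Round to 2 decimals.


factor = 2^((38 - 25) / 10) = 2.4623
ot = 7 / 2.4623 = 2.84 min

2.84


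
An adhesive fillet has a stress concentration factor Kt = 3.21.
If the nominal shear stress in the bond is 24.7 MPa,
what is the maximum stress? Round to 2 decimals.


Max stress = 24.7 * 3.21 = 79.29 MPa

79.29


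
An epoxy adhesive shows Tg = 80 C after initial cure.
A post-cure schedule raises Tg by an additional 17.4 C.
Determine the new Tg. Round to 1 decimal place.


New Tg = 80 + 17.4
= 97.4 C

97.4


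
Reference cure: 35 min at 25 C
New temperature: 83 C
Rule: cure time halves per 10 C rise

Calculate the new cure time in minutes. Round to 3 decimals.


factor = 2^((83-25)/10) = 55.7152
t_new = 35 / 55.7152 = 0.628 min

0.628


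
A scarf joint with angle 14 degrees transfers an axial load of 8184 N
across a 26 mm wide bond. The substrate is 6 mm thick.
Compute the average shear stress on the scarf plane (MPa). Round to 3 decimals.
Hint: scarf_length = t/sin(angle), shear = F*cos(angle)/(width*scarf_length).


scarf_length = 6 / sin(14 deg) = 24.8014 mm
cos(14 deg) = 0.970296
shear stress = 8184 * 0.970296 / (26 * 24.8014)
= 12.315 MPa

12.315


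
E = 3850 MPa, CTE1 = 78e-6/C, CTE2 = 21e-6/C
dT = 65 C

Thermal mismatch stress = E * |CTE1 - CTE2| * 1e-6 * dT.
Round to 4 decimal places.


= 3850 * 57e-6 * 65
= 14.2643 MPa

14.2643


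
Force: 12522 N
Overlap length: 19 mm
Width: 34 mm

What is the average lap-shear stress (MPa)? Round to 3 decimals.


Average shear stress = F / (overlap * width)
= 12522 / (19 * 34)
= 19.384 MPa

19.384


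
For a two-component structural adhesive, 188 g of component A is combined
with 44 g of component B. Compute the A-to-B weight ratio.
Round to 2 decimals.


Weight ratio A:B = 188 / 44
= 4.27

4.27


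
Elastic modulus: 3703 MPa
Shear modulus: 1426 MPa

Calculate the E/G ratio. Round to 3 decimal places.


E / G = 3703 / 1426 = 2.597

2.597


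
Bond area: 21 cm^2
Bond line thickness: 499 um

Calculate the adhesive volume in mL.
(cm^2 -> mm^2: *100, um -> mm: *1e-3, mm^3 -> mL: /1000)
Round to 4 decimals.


V = 21*100 * 499*1e-3 / 1000
= 1.0479 mL

1.0479


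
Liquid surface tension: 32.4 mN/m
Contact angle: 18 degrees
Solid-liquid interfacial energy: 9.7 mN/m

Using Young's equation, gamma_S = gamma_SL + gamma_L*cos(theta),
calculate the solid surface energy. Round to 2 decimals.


gamma_S = 9.7 + 32.4 * cos(18)
= 40.51 mN/m

40.51


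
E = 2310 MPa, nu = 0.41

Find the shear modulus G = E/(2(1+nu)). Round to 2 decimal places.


G = 2310 / (2 * 1.41)
= 819.15 MPa

819.15


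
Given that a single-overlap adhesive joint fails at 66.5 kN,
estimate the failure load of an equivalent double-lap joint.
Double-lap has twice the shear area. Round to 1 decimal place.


Double-lap factor = 2
Expected load = 66.5 * 2 = 133.0 kN

133.0


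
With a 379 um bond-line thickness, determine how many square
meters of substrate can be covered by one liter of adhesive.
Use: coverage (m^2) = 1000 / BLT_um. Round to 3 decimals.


Coverage = 1000 / 379 = 2.639 m^2

2.639


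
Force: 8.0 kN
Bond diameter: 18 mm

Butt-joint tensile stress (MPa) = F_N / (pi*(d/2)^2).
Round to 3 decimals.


F_N = 8.0 * 1000 = 8000.0 N
A = pi*(9.0)^2 = 254.4690 mm^2
stress = 8000.0 / 254.4690 = 31.438 MPa

31.438


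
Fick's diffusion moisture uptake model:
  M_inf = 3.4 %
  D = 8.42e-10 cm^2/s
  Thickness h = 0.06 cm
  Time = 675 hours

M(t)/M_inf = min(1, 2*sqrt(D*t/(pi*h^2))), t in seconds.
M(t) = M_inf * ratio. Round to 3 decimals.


t_sec = 675 * 3600 = 2430000
ratio = 2*sqrt(8.42e-10*2430000/(pi*0.06^2))
= min(1, 0.850674)
= 0.850674
M(t) = 3.4 * 0.850674 = 2.892 %

2.892


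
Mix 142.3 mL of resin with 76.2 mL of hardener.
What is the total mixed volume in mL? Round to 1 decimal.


Total = 142.3 + 76.2 = 218.5 mL

218.5


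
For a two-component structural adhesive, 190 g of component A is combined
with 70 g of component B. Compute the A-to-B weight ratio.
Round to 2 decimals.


Weight ratio A:B = 190 / 70
= 2.71

2.71


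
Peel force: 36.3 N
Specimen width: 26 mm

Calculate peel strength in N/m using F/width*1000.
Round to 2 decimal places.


Peel strength = 36.3 / 26 * 1000 = 1396.15 N/m

1396.15


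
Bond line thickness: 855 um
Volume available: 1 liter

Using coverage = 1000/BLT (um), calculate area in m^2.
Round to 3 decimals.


1 L = 1e6 mm^3, thickness = 855 um = 0.855 mm
Area = 1e6 / 0.855 mm^2 = (1e6 / 0.855) / 1e6 m^2 = 1000 / 855 m^2
= 1.170 m^2

1.170


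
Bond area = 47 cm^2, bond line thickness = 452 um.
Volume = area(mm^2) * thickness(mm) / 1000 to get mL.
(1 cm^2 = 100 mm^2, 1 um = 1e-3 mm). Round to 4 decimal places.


area_mm2 = 47 * 100 = 4700
blt_mm = 452 * 1e-3 = 0.452
vol_mm3 = 4700 * 0.452 = 2124.4
vol_mL = 2124.4 / 1000 = 2.1244 mL

2.1244


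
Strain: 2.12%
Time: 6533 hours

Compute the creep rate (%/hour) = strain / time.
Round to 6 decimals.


Creep rate = 2.12 / 6533
= 0.000325 %/h

0.000325


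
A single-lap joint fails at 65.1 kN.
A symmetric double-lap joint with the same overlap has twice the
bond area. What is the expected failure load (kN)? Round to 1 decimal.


Double-lap load = 2 * 65.1 = 130.2 kN

130.2


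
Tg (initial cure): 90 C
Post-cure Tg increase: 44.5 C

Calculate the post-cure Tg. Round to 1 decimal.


Post-cure Tg = 90 + 44.5 = 134.5 C

134.5


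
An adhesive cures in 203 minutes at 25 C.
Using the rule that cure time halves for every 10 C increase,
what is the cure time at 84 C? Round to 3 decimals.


Factor = 2^((84 - 25) / 10) = 59.7141
Cure time = 203 / 59.7141
= 3.400 minutes

3.400


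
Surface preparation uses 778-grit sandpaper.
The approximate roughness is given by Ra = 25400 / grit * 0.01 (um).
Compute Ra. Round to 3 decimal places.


Ra = 25400 / 778 * 0.01
= 254 / 778
= 0.326 um

0.326


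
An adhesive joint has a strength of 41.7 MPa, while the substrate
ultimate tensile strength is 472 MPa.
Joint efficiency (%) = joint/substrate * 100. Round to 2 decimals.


Efficiency = 41.7 / 472 * 100
= 8.83%

8.83


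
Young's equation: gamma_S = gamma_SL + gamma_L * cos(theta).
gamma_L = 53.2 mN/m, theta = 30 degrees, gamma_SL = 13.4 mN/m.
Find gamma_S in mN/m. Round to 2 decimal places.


cos(30 deg) = 0.866025
gamma_S = 13.4 + 53.2 * 0.866025
= 59.47 mN/m

59.47


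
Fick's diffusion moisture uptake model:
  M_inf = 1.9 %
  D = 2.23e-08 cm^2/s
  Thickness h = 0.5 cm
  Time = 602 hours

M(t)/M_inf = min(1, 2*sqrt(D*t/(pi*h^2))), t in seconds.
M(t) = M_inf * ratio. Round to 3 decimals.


t_sec = 602 * 3600 = 2167200
ratio = 2*sqrt(2.23e-08*2167200/(pi*0.5^2))
= min(1, 0.496120)
= 0.496120
M(t) = 1.9 * 0.496120 = 0.943 %

0.943


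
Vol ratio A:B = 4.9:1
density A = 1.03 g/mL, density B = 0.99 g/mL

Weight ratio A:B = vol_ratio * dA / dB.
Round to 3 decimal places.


Weight ratio = 4.9 * 1.03 / 0.99
= 5.098

5.098


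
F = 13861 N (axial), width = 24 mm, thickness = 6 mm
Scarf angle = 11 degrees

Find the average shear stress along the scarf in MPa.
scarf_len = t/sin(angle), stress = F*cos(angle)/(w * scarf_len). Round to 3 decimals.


scarf_len = 6/sin(11 deg) = 31.4451
cos(11 deg) = 0.981627
stress = 13861*0.981627/(24*31.4451) = 18.029 MPa

18.029


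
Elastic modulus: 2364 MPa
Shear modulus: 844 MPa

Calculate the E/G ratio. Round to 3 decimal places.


E / G = 2364 / 844 = 2.801

2.801


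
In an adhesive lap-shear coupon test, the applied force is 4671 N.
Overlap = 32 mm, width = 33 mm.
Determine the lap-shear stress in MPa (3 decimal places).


stress = F / (overlap * width)
= 4671 / (32 * 33)
= 4.423 MPa

4.423


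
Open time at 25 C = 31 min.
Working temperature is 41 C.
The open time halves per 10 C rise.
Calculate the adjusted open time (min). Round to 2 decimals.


factor = 2^((41 - 25) / 10) = 3.0314
ot = 31 / 3.0314 = 10.23 min

10.23


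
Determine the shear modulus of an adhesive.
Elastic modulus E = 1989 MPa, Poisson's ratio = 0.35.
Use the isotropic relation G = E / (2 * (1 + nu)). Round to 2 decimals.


G = 1989 / (2*(1+0.35)) = 1989 / 2.70
= 736.67 MPa

736.67


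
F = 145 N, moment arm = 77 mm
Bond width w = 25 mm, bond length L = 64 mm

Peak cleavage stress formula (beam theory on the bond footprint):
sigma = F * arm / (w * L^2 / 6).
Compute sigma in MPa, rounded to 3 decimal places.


sigma = (145 * 77) / (25 * 4096 / 6)
= 11165 * 6 / 102400
= 66990 / 102400
= 0.654 MPa

0.654


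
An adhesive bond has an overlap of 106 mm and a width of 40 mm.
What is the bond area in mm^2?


Bond area = overlap * width
= 106 * 40
= 4240 mm^2

4240


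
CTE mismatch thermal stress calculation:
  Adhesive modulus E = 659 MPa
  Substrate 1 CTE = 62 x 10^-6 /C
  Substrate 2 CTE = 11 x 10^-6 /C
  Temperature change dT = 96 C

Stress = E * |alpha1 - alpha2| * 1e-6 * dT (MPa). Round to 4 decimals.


delta_alpha = |62 - 11| = 51 x 10^-6/C
Stress = 659 * 51e-6 * 96
= 3.2265 MPa

3.2265


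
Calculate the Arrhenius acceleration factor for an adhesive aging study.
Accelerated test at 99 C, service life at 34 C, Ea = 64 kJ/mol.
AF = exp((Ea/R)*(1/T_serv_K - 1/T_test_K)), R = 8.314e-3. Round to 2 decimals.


T_test = 372.15 K, T_serv = 307.15 K
Ea/R = 64 / 0.008314 = 7697.86
AF = exp(7697.86 * (1/307.15 - 1/372.15))
= 79.63

79.63


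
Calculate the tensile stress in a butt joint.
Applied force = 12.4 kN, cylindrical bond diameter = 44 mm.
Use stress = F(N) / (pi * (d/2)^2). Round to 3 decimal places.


A = pi * 22.0^2 = 1520.5308 mm^2
sigma = 12400.0 / 1520.5308 = 8.155 MPa

8.155


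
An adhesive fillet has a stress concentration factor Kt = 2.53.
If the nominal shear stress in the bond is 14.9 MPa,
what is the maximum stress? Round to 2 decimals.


Max stress = 14.9 * 2.53 = 37.70 MPa

37.70


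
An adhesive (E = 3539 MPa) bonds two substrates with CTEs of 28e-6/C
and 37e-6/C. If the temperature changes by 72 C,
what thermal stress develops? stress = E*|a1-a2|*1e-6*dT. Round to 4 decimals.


Stress = 3539 * |28 - 37| * 1e-6 * 72
= 2.2933 MPa

2.2933


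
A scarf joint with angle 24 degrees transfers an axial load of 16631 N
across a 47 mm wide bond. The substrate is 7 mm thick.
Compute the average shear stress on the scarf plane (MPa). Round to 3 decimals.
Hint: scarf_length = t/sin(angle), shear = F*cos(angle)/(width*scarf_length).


scarf_length = 7 / sin(24 deg) = 17.2102 mm
cos(24 deg) = 0.913545
shear stress = 16631 * 0.913545 / (47 * 17.2102)
= 18.783 MPa

18.783


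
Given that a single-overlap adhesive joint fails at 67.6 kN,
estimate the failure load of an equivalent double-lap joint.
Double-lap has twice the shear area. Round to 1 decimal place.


Double-lap factor = 2
Expected load = 67.6 * 2 = 135.2 kN

135.2


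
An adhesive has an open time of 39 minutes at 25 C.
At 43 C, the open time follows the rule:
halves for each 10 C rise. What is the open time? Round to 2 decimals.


Factor = 2^((43-25)/10) = 3.4822
Open time = 39 / 3.4822 = 11.20 min

11.20


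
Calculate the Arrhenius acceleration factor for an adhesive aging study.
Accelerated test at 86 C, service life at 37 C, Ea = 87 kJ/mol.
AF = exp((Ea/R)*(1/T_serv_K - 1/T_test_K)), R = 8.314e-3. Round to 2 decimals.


T_test = 359.15 K, T_serv = 310.15 K
Ea/R = 87 / 0.008314 = 10464.28
AF = exp(10464.28 * (1/310.15 - 1/359.15))
= 99.80

99.80


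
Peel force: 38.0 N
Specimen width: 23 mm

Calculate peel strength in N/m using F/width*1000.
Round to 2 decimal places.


Peel strength = 38.0 / 23 * 1000 = 1652.17 N/m

1652.17


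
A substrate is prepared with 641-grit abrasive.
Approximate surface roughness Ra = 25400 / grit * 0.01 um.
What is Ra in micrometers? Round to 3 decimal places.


Ra = 25400 / 641 * 0.01 = 0.396 um

0.396


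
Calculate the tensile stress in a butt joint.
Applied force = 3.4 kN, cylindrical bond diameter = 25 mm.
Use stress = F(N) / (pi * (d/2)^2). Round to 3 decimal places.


A = pi * 12.5^2 = 490.8739 mm^2
sigma = 3400.0 / 490.8739 = 6.926 MPa

6.926


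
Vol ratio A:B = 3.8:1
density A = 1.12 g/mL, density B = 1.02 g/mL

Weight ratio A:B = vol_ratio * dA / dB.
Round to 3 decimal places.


Weight ratio = 3.8 * 1.12 / 1.02
= 4.173

4.173


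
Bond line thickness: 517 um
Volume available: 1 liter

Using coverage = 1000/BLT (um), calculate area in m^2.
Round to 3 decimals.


1 L = 1e6 mm^3, thickness = 517 um = 0.517 mm
Area = 1e6 / 0.517 mm^2 = (1e6 / 0.517) / 1e6 m^2 = 1000 / 517 m^2
= 1.934 m^2

1.934


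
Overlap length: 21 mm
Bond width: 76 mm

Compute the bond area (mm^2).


Bond area = 21 * 76 = 1596 mm^2

1596


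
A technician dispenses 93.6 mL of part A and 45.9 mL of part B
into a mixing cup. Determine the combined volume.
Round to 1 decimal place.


Combined volume = 93.6 + 45.9
= 139.5 mL

139.5


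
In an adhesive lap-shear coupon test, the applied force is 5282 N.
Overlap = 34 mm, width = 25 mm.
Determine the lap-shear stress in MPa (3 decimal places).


stress = F / (overlap * width)
= 5282 / (34 * 25)
= 6.214 MPa

6.214


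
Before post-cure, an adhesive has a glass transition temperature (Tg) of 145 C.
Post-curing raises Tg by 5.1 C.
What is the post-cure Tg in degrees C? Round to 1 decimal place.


Tg_post = Tg_base + delta_Tg
= 145 + 5.1
= 150.1 C

150.1


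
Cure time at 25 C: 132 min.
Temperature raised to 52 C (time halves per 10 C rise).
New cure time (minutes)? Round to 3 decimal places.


Acceleration factor = 2^(27/10) = 6.4980
New time = 132 / 6.4980 = 20.314 min

20.314


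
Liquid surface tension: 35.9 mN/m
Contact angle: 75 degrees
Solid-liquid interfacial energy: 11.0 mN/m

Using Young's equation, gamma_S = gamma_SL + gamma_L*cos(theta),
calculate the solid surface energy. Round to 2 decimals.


gamma_S = 11.0 + 35.9 * cos(75)
= 20.29 mN/m

20.29


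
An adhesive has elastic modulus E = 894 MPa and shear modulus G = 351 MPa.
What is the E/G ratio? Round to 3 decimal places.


E/G = 894 / 351 = 2.547

2.547


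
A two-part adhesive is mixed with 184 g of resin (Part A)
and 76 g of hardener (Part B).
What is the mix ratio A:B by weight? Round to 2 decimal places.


Mix ratio = mass_A / mass_B
= 184 / 76
= 2.42

2.42


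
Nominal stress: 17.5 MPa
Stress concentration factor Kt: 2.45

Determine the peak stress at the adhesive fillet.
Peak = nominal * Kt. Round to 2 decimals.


Peak stress = 17.5 * 2.45
= 42.88 MPa

42.88


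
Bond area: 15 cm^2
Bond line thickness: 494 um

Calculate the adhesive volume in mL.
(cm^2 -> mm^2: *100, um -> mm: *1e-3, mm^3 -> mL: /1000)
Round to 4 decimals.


V = 15*100 * 494*1e-3 / 1000
= 0.7410 mL

0.7410


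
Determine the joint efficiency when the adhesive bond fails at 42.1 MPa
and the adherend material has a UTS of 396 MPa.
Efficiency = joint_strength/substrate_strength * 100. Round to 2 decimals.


Joint efficiency = 42.1 / 396 * 100
= 10.63%

10.63


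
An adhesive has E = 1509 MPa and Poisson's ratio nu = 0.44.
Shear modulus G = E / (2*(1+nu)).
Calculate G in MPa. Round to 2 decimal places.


G = 1509 / (2*(1+0.44))
= 1509 / 2.88
= 523.96 MPa

523.96


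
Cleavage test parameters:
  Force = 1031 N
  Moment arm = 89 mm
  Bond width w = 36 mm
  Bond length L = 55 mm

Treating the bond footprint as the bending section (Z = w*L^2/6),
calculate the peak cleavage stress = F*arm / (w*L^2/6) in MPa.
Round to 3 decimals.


M = 1031 * 89 = 91759 N*mm
Z = 36 * 55^2 / 6 = 108900 / 6 mm^3
sigma = M / Z = 6 * 91759 / 108900 = 550554 / 108900
= 5.056 MPa

5.056


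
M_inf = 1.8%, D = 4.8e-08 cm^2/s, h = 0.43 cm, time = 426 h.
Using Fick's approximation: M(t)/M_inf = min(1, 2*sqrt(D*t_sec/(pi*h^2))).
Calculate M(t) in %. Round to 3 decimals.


t = 1533600 s
ratio = min(1, 2*sqrt(4.8e-08*1533600/(pi*0.1849)))
= 0.711973
M(t) = 1.8 * 0.711973 = 1.282%

1.282


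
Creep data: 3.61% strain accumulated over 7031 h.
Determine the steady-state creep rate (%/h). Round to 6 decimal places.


Rate = 3.61 / 7031 = 0.000513 %/h

0.000513


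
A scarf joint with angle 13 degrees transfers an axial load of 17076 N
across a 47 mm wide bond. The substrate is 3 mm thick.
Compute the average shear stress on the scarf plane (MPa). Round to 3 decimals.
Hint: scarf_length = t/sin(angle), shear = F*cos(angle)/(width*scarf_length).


scarf_length = 3 / sin(13 deg) = 13.3362 mm
cos(13 deg) = 0.974370
shear stress = 17076 * 0.974370 / (47 * 13.3362)
= 26.545 MPa

26.545


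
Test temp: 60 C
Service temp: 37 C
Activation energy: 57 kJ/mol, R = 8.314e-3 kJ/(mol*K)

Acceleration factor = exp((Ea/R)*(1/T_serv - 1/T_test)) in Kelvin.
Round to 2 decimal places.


AF = exp((57/0.008314)*(1/310.15 - 1/333.15))
= 4.60

4.60


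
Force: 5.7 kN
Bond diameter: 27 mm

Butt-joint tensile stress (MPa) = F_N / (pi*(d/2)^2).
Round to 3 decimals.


F_N = 5.7 * 1000 = 5700.0 N
A = pi*(13.5)^2 = 572.5553 mm^2
stress = 5700.0 / 572.5553 = 9.955 MPa

9.955


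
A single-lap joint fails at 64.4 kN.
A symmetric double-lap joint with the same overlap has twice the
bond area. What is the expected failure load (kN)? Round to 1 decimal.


Double-lap load = 2 * 64.4 = 128.8 kN

128.8


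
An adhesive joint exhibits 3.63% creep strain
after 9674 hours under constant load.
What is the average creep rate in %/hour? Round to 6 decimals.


Creep rate = strain / time
= 3.63 / 9674
= 0.000375 %/h

0.000375


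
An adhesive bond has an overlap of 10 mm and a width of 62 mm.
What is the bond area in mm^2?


Bond area = overlap * width
= 10 * 62
= 620 mm^2

620


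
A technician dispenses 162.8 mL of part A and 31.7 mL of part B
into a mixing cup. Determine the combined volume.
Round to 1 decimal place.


Combined volume = 162.8 + 31.7
= 194.5 mL

194.5


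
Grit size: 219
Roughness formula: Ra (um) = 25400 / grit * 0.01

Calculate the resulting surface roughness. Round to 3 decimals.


Ra = 25400 / 219 * 0.01
= 1.160 um

1.160


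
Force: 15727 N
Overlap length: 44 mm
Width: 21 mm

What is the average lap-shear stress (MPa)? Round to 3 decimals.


Average shear stress = F / (overlap * width)
= 15727 / (44 * 21)
= 17.021 MPa

17.021


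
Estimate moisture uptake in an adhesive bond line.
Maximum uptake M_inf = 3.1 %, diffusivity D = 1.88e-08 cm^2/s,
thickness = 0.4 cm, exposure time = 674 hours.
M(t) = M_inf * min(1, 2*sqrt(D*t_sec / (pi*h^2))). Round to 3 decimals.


Convert time: 674 h = 2426400 s
ratio = min(1, 2*sqrt(1.88e-08*2426400/(pi*0.4^2)))
= 0.602497
M(t) = 3.1 * 0.602497 = 1.868%

1.868


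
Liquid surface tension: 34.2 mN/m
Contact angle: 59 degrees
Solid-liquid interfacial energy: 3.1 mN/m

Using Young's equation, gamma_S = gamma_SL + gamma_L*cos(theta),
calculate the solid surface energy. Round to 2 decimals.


gamma_S = 3.1 + 34.2 * cos(59)
= 20.71 mN/m

20.71


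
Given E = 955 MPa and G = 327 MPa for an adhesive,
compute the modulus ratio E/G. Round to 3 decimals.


E/G ratio = 955 / 327 = 2.920

2.920


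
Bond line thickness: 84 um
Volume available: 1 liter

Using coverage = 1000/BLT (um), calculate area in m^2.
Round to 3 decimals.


1 L = 1e6 mm^3, thickness = 84 um = 0.084 mm
Area = 1e6 / 0.084 mm^2 = (1e6 / 0.084) / 1e6 m^2 = 1000 / 84 m^2
= 11.905 m^2

11.905


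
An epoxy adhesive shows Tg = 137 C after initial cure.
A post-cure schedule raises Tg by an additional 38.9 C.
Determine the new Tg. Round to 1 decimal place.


New Tg = 137 + 38.9
= 175.9 C

175.9


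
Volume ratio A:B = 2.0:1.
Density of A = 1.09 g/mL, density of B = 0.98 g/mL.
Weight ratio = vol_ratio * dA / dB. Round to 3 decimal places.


Wt ratio = 2.0 * 1.09 / 0.98
= 2.224

2.224


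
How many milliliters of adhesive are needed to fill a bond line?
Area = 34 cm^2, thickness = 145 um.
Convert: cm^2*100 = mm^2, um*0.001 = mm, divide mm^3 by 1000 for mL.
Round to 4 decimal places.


= (34 * 100) * (145 * 0.001) / 1000
= 0.4930 mL

0.4930


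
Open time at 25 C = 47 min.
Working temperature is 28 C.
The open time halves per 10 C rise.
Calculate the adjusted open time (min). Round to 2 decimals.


factor = 2^((28 - 25) / 10) = 1.2311
ot = 47 / 1.2311 = 38.18 min

38.18


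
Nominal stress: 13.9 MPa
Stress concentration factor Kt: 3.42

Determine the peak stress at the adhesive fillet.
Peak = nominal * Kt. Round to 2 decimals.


Peak stress = 13.9 * 3.42
= 47.54 MPa

47.54


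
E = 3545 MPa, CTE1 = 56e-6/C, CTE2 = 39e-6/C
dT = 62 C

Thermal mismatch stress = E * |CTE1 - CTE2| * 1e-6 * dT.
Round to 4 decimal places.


= 3545 * 17e-6 * 62
= 3.7364 MPa

3.7364


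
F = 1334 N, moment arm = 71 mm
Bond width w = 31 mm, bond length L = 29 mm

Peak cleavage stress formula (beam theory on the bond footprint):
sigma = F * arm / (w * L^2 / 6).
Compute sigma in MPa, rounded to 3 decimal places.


sigma = (1334 * 71) / (31 * 841 / 6)
= 94714 * 6 / 26071
= 568284 / 26071
= 21.798 MPa

21.798


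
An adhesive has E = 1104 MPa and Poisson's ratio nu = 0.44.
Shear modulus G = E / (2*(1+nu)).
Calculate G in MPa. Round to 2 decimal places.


G = 1104 / (2*(1+0.44))
= 1104 / 2.88
= 383.33 MPa

383.33


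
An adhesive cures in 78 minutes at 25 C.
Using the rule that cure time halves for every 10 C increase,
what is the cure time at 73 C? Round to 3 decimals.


Factor = 2^((73 - 25) / 10) = 27.8576
Cure time = 78 / 27.8576
= 2.800 minutes

2.800


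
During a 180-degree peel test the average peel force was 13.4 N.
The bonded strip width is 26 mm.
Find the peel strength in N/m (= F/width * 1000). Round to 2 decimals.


Peel strength = F/width * 1000
= 13.4 / 26 * 1000
= 515.38 N/m

515.38


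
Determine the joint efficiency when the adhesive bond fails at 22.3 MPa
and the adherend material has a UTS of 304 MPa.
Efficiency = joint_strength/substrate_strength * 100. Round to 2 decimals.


Joint efficiency = 22.3 / 304 * 100
= 7.34%

7.34


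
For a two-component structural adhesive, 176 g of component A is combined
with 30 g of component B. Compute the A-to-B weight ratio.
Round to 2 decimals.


Weight ratio A:B = 176 / 30
= 5.87

5.87


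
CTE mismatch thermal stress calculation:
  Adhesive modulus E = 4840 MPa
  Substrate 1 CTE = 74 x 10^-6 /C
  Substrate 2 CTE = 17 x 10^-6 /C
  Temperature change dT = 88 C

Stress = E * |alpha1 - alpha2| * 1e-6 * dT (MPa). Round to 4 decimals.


delta_alpha = |74 - 17| = 57 x 10^-6/C
Stress = 4840 * 57e-6 * 88
= 24.2774 MPa

24.2774
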